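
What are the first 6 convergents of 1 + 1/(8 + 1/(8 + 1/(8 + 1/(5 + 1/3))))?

Using the convergent recurrence p_i = a_i*p_{i-1} + p_{i-2}, q_i = a_i*q_{i-1} + q_{i-2} with p_{-2}=0, p_{-1}=1, q_{-2}=1, q_{-1}=0:
  i=0: a_0=1, p_0 = 1*1 + 0 = 1, q_0 = 1*0 + 1 = 1.
  i=1: a_1=8, p_1 = 8*1 + 1 = 9, q_1 = 8*1 + 0 = 8.
  i=2: a_2=8, p_2 = 8*9 + 1 = 73, q_2 = 8*8 + 1 = 65.
  i=3: a_3=8, p_3 = 8*73 + 9 = 593, q_3 = 8*65 + 8 = 528.
  i=4: a_4=5, p_4 = 5*593 + 73 = 3038, q_4 = 5*528 + 65 = 2705.
  i=5: a_5=3, p_5 = 3*3038 + 593 = 9707, q_5 = 3*2705 + 528 = 8643.

1/1, 9/8, 73/65, 593/528, 3038/2705, 9707/8643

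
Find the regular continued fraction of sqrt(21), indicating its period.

[4; (1, 1, 2, 1, 1, 8)]

Write x_i = (sqrt(21) + m_i)/d_i with (m_0, d_0) = (0, 1). a_0 = floor(sqrt(21)) = 4, since 4^2 = 16 <= 21 < 25 = 5^2.
Iterate m_{i+1} = d_i*a_i - m_i, d_{i+1} = (21 - m_{i+1}^2)/d_i, a_{i+1} = floor((a_0 + m_{i+1})/d_{i+1}):
  m_1 = 1*4 - 0 = 4, d_1 = (21 - 4^2)/1 = 5/1 = 5, a_1 = floor((4 + 4)/5) = 1.
  m_2 = 5*1 - 4 = 1, d_2 = (21 - 1^2)/5 = 20/5 = 4, a_2 = floor((4 + 1)/4) = 1.
  m_3 = 4*1 - 1 = 3, d_3 = (21 - 3^2)/4 = 12/4 = 3, a_3 = floor((4 + 3)/3) = 2.
  m_4 = 3*2 - 3 = 3, d_4 = (21 - 3^2)/3 = 12/3 = 4, a_4 = floor((4 + 3)/4) = 1.
  m_5 = 4*1 - 3 = 1, d_5 = (21 - 1^2)/4 = 20/4 = 5, a_5 = floor((4 + 1)/5) = 1.
  m_6 = 5*1 - 1 = 4, d_6 = (21 - 4^2)/5 = 5/5 = 1, a_6 = floor((4 + 4)/1) = 8.
  m_7 = 1*8 - 4 = 4, d_7 = (21 - 4^2)/1 = 5/1 = 5: (m_7, d_7) = (m_1, d_1) = (4, 5), so from here the quotients repeat a_1, ..., a_6; the period length is 6.
Hence the expansion of sqrt(21) is a_0 = 4 followed by the repeating block 1, 1, 2, 1, 1, 8 (period 6).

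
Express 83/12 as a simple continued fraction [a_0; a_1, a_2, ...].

Run the Euclidean algorithm on 83 and 12; the successive quotients are the partial quotients a_0, a_1, ... (each step inverts the fractional part left over by the previous one):
  83 = 6*12 + 11, so a_0 = 6.
  12 = 1*11 + 1, so a_1 = 1.
  11 = 11*1 + 0, so a_2 = 11.
The remainder reaches 0 after 3 divisions, so the expansion has 3 partial quotients, read off in order.

[6; 1, 11]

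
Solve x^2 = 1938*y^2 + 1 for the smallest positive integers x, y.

First expand sqrt(1938) as a continued fraction. With x_i = (sqrt(1938) + m_i)/d_i and (m_0, d_0) = (0, 1): a_0 = floor(sqrt(1938)) = 44, since 44^2 = 1936 <= 1938 < 2025 = 45^2.
Iterate m_{i+1} = d_i*a_i - m_i, d_{i+1} = (1938 - m_{i+1}^2)/d_i, a_{i+1} = floor((a_0 + m_{i+1})/d_{i+1}):
  m_1 = 1*44 - 0 = 44, d_1 = (1938 - 44^2)/1 = 2/1 = 2, a_1 = floor((44 + 44)/2) = 44.
  m_2 = 2*44 - 44 = 44, d_2 = (1938 - 44^2)/2 = 2/2 = 1, a_2 = floor((44 + 44)/1) = 88.
  m_3 = 1*88 - 44 = 44, d_3 = (1938 - 44^2)/1 = 2/1 = 2: (m_3, d_3) = (m_1, d_1) = (44, 2), so from here the quotients repeat a_1, a_2; the period length is 2.
So sqrt(1938) = [44; (44, 88)] with period length k = 2.
k is even, so the fundamental solution of x^2 - 1938y^2 = 1 is (p_{k-1}, q_{k-1}) = (p_1, q_1); compute convergents through index 1.
Convergents (p_i = a_i*p_{i-1} + p_{i-2}, q_i = a_i*q_{i-1} + q_{i-2} with p_{-2}=0, p_{-1}=1, q_{-2}=1, q_{-1}=0):
  i=0: a_0=44, p_0 = 44*1 + 0 = 44, q_0 = 44*0 + 1 = 1.
  i=1: a_1=44, p_1 = 44*44 + 1 = 1937, q_1 = 44*1 + 0 = 44.
Check: 1937^2 - 1938*44^2 = 3751969 - 3751968 = 1, so (x, y) = (1937, 44) solves the equation, and by the theorem it is the least positive solution.

(x, y) = (1937, 44)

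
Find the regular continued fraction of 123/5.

[24; 1, 1, 2]

Run the Euclidean algorithm on 123 and 5; the successive quotients are the partial quotients a_0, a_1, ... (each step inverts the fractional part left over by the previous one):
  123 = 24*5 + 3, so a_0 = 24.
  5 = 1*3 + 2, so a_1 = 1.
  3 = 1*2 + 1, so a_2 = 1.
  2 = 2*1 + 0, so a_3 = 2.
The remainder reaches 0 after 4 divisions, so the expansion has 4 partial quotients, read off in order.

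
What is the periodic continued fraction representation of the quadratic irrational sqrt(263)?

Write x_i = (sqrt(263) + m_i)/d_i with (m_0, d_0) = (0, 1). a_0 = floor(sqrt(263)) = 16, since 16^2 = 256 <= 263 < 289 = 17^2.
Iterate m_{i+1} = d_i*a_i - m_i, d_{i+1} = (263 - m_{i+1}^2)/d_i, a_{i+1} = floor((a_0 + m_{i+1})/d_{i+1}):
  m_1 = 1*16 - 0 = 16, d_1 = (263 - 16^2)/1 = 7/1 = 7, a_1 = floor((16 + 16)/7) = 4.
  m_2 = 7*4 - 16 = 12, d_2 = (263 - 12^2)/7 = 119/7 = 17, a_2 = floor((16 + 12)/17) = 1.
  m_3 = 17*1 - 12 = 5, d_3 = (263 - 5^2)/17 = 238/17 = 14, a_3 = floor((16 + 5)/14) = 1.
  m_4 = 14*1 - 5 = 9, d_4 = (263 - 9^2)/14 = 182/14 = 13, a_4 = floor((16 + 9)/13) = 1.
  m_5 = 13*1 - 9 = 4, d_5 = (263 - 4^2)/13 = 247/13 = 19, a_5 = floor((16 + 4)/19) = 1.
  m_6 = 19*1 - 4 = 15, d_6 = (263 - 15^2)/19 = 38/19 = 2, a_6 = floor((16 + 15)/2) = 15.
  m_7 = 2*15 - 15 = 15, d_7 = (263 - 15^2)/2 = 38/2 = 19, a_7 = floor((16 + 15)/19) = 1.
  m_8 = 19*1 - 15 = 4, d_8 = (263 - 4^2)/19 = 247/19 = 13, a_8 = floor((16 + 4)/13) = 1.
  m_9 = 13*1 - 4 = 9, d_9 = (263 - 9^2)/13 = 182/13 = 14, a_9 = floor((16 + 9)/14) = 1.
  m_10 = 14*1 - 9 = 5, d_10 = (263 - 5^2)/14 = 238/14 = 17, a_10 = floor((16 + 5)/17) = 1.
  m_11 = 17*1 - 5 = 12, d_11 = (263 - 12^2)/17 = 119/17 = 7, a_11 = floor((16 + 12)/7) = 4.
  m_12 = 7*4 - 12 = 16, d_12 = (263 - 16^2)/7 = 7/7 = 1, a_12 = floor((16 + 16)/1) = 32.
  m_13 = 1*32 - 16 = 16, d_13 = (263 - 16^2)/1 = 7/1 = 7: (m_13, d_13) = (m_1, d_1) = (16, 7), so from here the quotients repeat a_1, ..., a_12; the period length is 12.
Hence the expansion of sqrt(263) is a_0 = 16 followed by the repeating block 4, 1, 1, 1, 1, 15, 1, 1, 1, 1, 4, 32 (period 12).

[16; (4, 1, 1, 1, 1, 15, 1, 1, 1, 1, 4, 32)]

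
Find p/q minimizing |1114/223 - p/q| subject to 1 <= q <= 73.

Expand x = 1114/223 as a continued fraction with the Euclidean algorithm:
  1114 = 4*223 + 222, so a_0 = 4.
  223 = 1*222 + 1, so a_1 = 1.
  222 = 222*1 + 0, so a_2 = 222.
so x = [4; 1, 222].
Convergents (p_i = a_i*p_{i-1} + p_{i-2}, q_i = a_i*q_{i-1} + q_{i-2} with p_{-2}=0, p_{-1}=1, q_{-2}=1, q_{-1}=0), until the denominator exceeds 73:
  i=0: a_0=4, p_0 = 4*1 + 0 = 4, q_0 = 4*0 + 1 = 1.
  i=1: a_1=1, p_1 = 1*4 + 1 = 5, q_1 = 1*1 + 0 = 1.
  i=2: a_2=222, p_2 = 222*5 + 4 = 1114, q_2 = 222*1 + 1 = 223.
q_2 = 223 > 73, so the last convergent with denominator <= 73 is p_1/q_1 = 5/1.
The closest fraction with denominator <= 73 is either p_1/q_1 or the intermediate fraction (k*p_1 + p_0)/(k*q_1 + q_0) with the largest k >= 1 whose denominator stays <= 73; these approach x as k grows, and every other convergent or intermediate fraction in range is farther away.
Largest k: floor((73 - q_0)/q_1) = floor((73 - 1)/1) = 72.
That gives (72*5 + 4)/(72*1 + 1) = 364/73.
Compare the errors: |x - 5/1| = |1114*1 - 5*223|/(223*1) = 1/223, and |x - 364/73| = |1114*73 - 364*223|/(223*73) = 150/16279.
Cross-multiplying, 1*16279 = 16279 < 33450 = 150*223, so 1/223 is smaller: the convergent 5/1 is closer to x than 364/73.

5/1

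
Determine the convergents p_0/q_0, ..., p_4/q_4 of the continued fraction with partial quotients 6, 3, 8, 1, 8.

6/1, 19/3, 158/25, 177/28, 1574/249

Using the convergent recurrence p_i = a_i*p_{i-1} + p_{i-2}, q_i = a_i*q_{i-1} + q_{i-2} with p_{-2}=0, p_{-1}=1, q_{-2}=1, q_{-1}=0:
  i=0: a_0=6, p_0 = 6*1 + 0 = 6, q_0 = 6*0 + 1 = 1.
  i=1: a_1=3, p_1 = 3*6 + 1 = 19, q_1 = 3*1 + 0 = 3.
  i=2: a_2=8, p_2 = 8*19 + 6 = 158, q_2 = 8*3 + 1 = 25.
  i=3: a_3=1, p_3 = 1*158 + 19 = 177, q_3 = 1*25 + 3 = 28.
  i=4: a_4=8, p_4 = 8*177 + 158 = 1574, q_4 = 8*28 + 25 = 249.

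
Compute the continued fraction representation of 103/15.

Run the Euclidean algorithm on 103 and 15; the successive quotients are the partial quotients a_0, a_1, ... (each step inverts the fractional part left over by the previous one):
  103 = 6*15 + 13, so a_0 = 6.
  15 = 1*13 + 2, so a_1 = 1.
  13 = 6*2 + 1, so a_2 = 6.
  2 = 2*1 + 0, so a_3 = 2.
The remainder reaches 0 after 4 divisions, so the expansion has 4 partial quotients, read off in order.

[6; 1, 6, 2]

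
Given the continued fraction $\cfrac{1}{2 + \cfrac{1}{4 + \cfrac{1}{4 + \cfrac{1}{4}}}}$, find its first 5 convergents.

0/1, 1/2, 4/9, 17/38, 72/161

Using the convergent recurrence p_i = a_i*p_{i-1} + p_{i-2}, q_i = a_i*q_{i-1} + q_{i-2} with p_{-2}=0, p_{-1}=1, q_{-2}=1, q_{-1}=0:
  i=0: a_0=0, p_0 = 0*1 + 0 = 0, q_0 = 0*0 + 1 = 1.
  i=1: a_1=2, p_1 = 2*0 + 1 = 1, q_1 = 2*1 + 0 = 2.
  i=2: a_2=4, p_2 = 4*1 + 0 = 4, q_2 = 4*2 + 1 = 9.
  i=3: a_3=4, p_3 = 4*4 + 1 = 17, q_3 = 4*9 + 2 = 38.
  i=4: a_4=4, p_4 = 4*17 + 4 = 72, q_4 = 4*38 + 9 = 161.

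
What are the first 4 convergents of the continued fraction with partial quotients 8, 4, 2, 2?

Using the convergent recurrence p_i = a_i*p_{i-1} + p_{i-2}, q_i = a_i*q_{i-1} + q_{i-2} with p_{-2}=0, p_{-1}=1, q_{-2}=1, q_{-1}=0:
  i=0: a_0=8, p_0 = 8*1 + 0 = 8, q_0 = 8*0 + 1 = 1.
  i=1: a_1=4, p_1 = 4*8 + 1 = 33, q_1 = 4*1 + 0 = 4.
  i=2: a_2=2, p_2 = 2*33 + 8 = 74, q_2 = 2*4 + 1 = 9.
  i=3: a_3=2, p_3 = 2*74 + 33 = 181, q_3 = 2*9 + 4 = 22.

8/1, 33/4, 74/9, 181/22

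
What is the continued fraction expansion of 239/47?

Run the Euclidean algorithm on 239 and 47; the successive quotients are the partial quotients a_0, a_1, ... (each step inverts the fractional part left over by the previous one):
  239 = 5*47 + 4, so a_0 = 5.
  47 = 11*4 + 3, so a_1 = 11.
  4 = 1*3 + 1, so a_2 = 1.
  3 = 3*1 + 0, so a_3 = 3.
The remainder reaches 0 after 4 divisions, so the expansion has 4 partial quotients, read off in order.

[5; 11, 1, 3]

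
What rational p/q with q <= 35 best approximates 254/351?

21/29

Expand x = 254/351 as a continued fraction with the Euclidean algorithm:
  254 = 0*351 + 254, so a_0 = 0.
  351 = 1*254 + 97, so a_1 = 1.
  254 = 2*97 + 60, so a_2 = 2.
  97 = 1*60 + 37, so a_3 = 1.
  60 = 1*37 + 23, so a_4 = 1.
  37 = 1*23 + 14, so a_5 = 1.
  23 = 1*14 + 9, so a_6 = 1.
  14 = 1*9 + 5, so a_7 = 1.
  9 = 1*5 + 4, so a_8 = 1.
  5 = 1*4 + 1, so a_9 = 1.
  4 = 4*1 + 0, so a_10 = 4.
so x = [0; 1, 2, 1, 1, 1, 1, 1, 1, 1, 4].
Convergents (p_i = a_i*p_{i-1} + p_{i-2}, q_i = a_i*q_{i-1} + q_{i-2} with p_{-2}=0, p_{-1}=1, q_{-2}=1, q_{-1}=0), until the denominator exceeds 35:
  i=0: a_0=0, p_0 = 0*1 + 0 = 0, q_0 = 0*0 + 1 = 1.
  i=1: a_1=1, p_1 = 1*0 + 1 = 1, q_1 = 1*1 + 0 = 1.
  i=2: a_2=2, p_2 = 2*1 + 0 = 2, q_2 = 2*1 + 1 = 3.
  i=3: a_3=1, p_3 = 1*2 + 1 = 3, q_3 = 1*3 + 1 = 4.
  i=4: a_4=1, p_4 = 1*3 + 2 = 5, q_4 = 1*4 + 3 = 7.
  i=5: a_5=1, p_5 = 1*5 + 3 = 8, q_5 = 1*7 + 4 = 11.
  i=6: a_6=1, p_6 = 1*8 + 5 = 13, q_6 = 1*11 + 7 = 18.
  i=7: a_7=1, p_7 = 1*13 + 8 = 21, q_7 = 1*18 + 11 = 29.
  i=8: a_8=1, p_8 = 1*21 + 13 = 34, q_8 = 1*29 + 18 = 47.
q_8 = 47 > 35, so the last convergent with denominator <= 35 is p_7/q_7 = 21/29.
The closest fraction with denominator <= 35 is either p_7/q_7 or the intermediate fraction (k*p_7 + p_6)/(k*q_7 + q_6) with the largest k >= 1 whose denominator stays <= 35; these approach x as k grows, and every other convergent or intermediate fraction in range is farther away.
Largest k: floor((35 - q_6)/q_7) = floor((35 - 18)/29) = 0.
Since k = 0, no intermediate fraction beyond p_7/q_7 has denominator <= 35, so the convergent 21/29 is the closest (its error is |254*29 - 21*351|/(351*29) = 5/10179).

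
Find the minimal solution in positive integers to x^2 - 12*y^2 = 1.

(x, y) = (7, 2)

First expand sqrt(12) as a continued fraction. With x_i = (sqrt(12) + m_i)/d_i and (m_0, d_0) = (0, 1): a_0 = floor(sqrt(12)) = 3, since 3^2 = 9 <= 12 < 16 = 4^2.
Iterate m_{i+1} = d_i*a_i - m_i, d_{i+1} = (12 - m_{i+1}^2)/d_i, a_{i+1} = floor((a_0 + m_{i+1})/d_{i+1}):
  m_1 = 1*3 - 0 = 3, d_1 = (12 - 3^2)/1 = 3/1 = 3, a_1 = floor((3 + 3)/3) = 2.
  m_2 = 3*2 - 3 = 3, d_2 = (12 - 3^2)/3 = 3/3 = 1, a_2 = floor((3 + 3)/1) = 6.
  m_3 = 1*6 - 3 = 3, d_3 = (12 - 3^2)/1 = 3/1 = 3: (m_3, d_3) = (m_1, d_1) = (3, 3), so from here the quotients repeat a_1, a_2; the period length is 2.
So sqrt(12) = [3; (2, 6)] with period length k = 2.
k is even, so the fundamental solution of x^2 - 12y^2 = 1 is (p_{k-1}, q_{k-1}) = (p_1, q_1); compute convergents through index 1.
Convergents (p_i = a_i*p_{i-1} + p_{i-2}, q_i = a_i*q_{i-1} + q_{i-2} with p_{-2}=0, p_{-1}=1, q_{-2}=1, q_{-1}=0):
  i=0: a_0=3, p_0 = 3*1 + 0 = 3, q_0 = 3*0 + 1 = 1.
  i=1: a_1=2, p_1 = 2*3 + 1 = 7, q_1 = 2*1 + 0 = 2.
Check: 7^2 - 12*2^2 = 49 - 48 = 1, so (x, y) = (7, 2) solves the equation, and by the theorem it is the least positive solution.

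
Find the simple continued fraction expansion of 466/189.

Run the Euclidean algorithm on 466 and 189; the successive quotients are the partial quotients a_0, a_1, ... (each step inverts the fractional part left over by the previous one):
  466 = 2*189 + 88, so a_0 = 2.
  189 = 2*88 + 13, so a_1 = 2.
  88 = 6*13 + 10, so a_2 = 6.
  13 = 1*10 + 3, so a_3 = 1.
  10 = 3*3 + 1, so a_4 = 3.
  3 = 3*1 + 0, so a_5 = 3.
The remainder reaches 0 after 6 divisions, so the expansion has 6 partial quotients, read off in order.

[2; 2, 6, 1, 3, 3]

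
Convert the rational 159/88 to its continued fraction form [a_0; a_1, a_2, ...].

[1; 1, 4, 5, 1, 2]

Run the Euclidean algorithm on 159 and 88; the successive quotients are the partial quotients a_0, a_1, ... (each step inverts the fractional part left over by the previous one):
  159 = 1*88 + 71, so a_0 = 1.
  88 = 1*71 + 17, so a_1 = 1.
  71 = 4*17 + 3, so a_2 = 4.
  17 = 5*3 + 2, so a_3 = 5.
  3 = 1*2 + 1, so a_4 = 1.
  2 = 2*1 + 0, so a_5 = 2.
The remainder reaches 0 after 6 divisions, so the expansion has 6 partial quotients, read off in order.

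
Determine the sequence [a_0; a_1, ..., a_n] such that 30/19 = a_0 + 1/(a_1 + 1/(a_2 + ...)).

Run the Euclidean algorithm on 30 and 19; the successive quotients are the partial quotients a_0, a_1, ... (each step inverts the fractional part left over by the previous one):
  30 = 1*19 + 11, so a_0 = 1.
  19 = 1*11 + 8, so a_1 = 1.
  11 = 1*8 + 3, so a_2 = 1.
  8 = 2*3 + 2, so a_3 = 2.
  3 = 1*2 + 1, so a_4 = 1.
  2 = 2*1 + 0, so a_5 = 2.
The remainder reaches 0 after 6 divisions, so the expansion has 6 partial quotients, read off in order.

[1; 1, 1, 2, 1, 2]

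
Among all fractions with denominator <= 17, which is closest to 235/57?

33/8

Expand x = 235/57 as a continued fraction with the Euclidean algorithm:
  235 = 4*57 + 7, so a_0 = 4.
  57 = 8*7 + 1, so a_1 = 8.
  7 = 7*1 + 0, so a_2 = 7.
so x = [4; 8, 7].
Convergents (p_i = a_i*p_{i-1} + p_{i-2}, q_i = a_i*q_{i-1} + q_{i-2} with p_{-2}=0, p_{-1}=1, q_{-2}=1, q_{-1}=0), until the denominator exceeds 17:
  i=0: a_0=4, p_0 = 4*1 + 0 = 4, q_0 = 4*0 + 1 = 1.
  i=1: a_1=8, p_1 = 8*4 + 1 = 33, q_1 = 8*1 + 0 = 8.
  i=2: a_2=7, p_2 = 7*33 + 4 = 235, q_2 = 7*8 + 1 = 57.
q_2 = 57 > 17, so the last convergent with denominator <= 17 is p_1/q_1 = 33/8.
The closest fraction with denominator <= 17 is either p_1/q_1 or the intermediate fraction (k*p_1 + p_0)/(k*q_1 + q_0) with the largest k >= 1 whose denominator stays <= 17; these approach x as k grows, and every other convergent or intermediate fraction in range is farther away.
Largest k: floor((17 - q_0)/q_1) = floor((17 - 1)/8) = 2.
That gives (2*33 + 4)/(2*8 + 1) = 70/17.
Compare the errors: |x - 33/8| = |235*8 - 33*57|/(57*8) = 1/456, and |x - 70/17| = |235*17 - 70*57|/(57*17) = 5/969.
Cross-multiplying, 1*969 = 969 < 2280 = 5*456, so 1/456 is smaller: the convergent 33/8 is closer to x than 70/17.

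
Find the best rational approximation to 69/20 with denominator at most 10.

Expand x = 69/20 as a continued fraction with the Euclidean algorithm:
  69 = 3*20 + 9, so a_0 = 3.
  20 = 2*9 + 2, so a_1 = 2.
  9 = 4*2 + 1, so a_2 = 4.
  2 = 2*1 + 0, so a_3 = 2.
so x = [3; 2, 4, 2].
Convergents (p_i = a_i*p_{i-1} + p_{i-2}, q_i = a_i*q_{i-1} + q_{i-2} with p_{-2}=0, p_{-1}=1, q_{-2}=1, q_{-1}=0), until the denominator exceeds 10:
  i=0: a_0=3, p_0 = 3*1 + 0 = 3, q_0 = 3*0 + 1 = 1.
  i=1: a_1=2, p_1 = 2*3 + 1 = 7, q_1 = 2*1 + 0 = 2.
  i=2: a_2=4, p_2 = 4*7 + 3 = 31, q_2 = 4*2 + 1 = 9.
  i=3: a_3=2, p_3 = 2*31 + 7 = 69, q_3 = 2*9 + 2 = 20.
q_3 = 20 > 10, so the last convergent with denominator <= 10 is p_2/q_2 = 31/9.
The closest fraction with denominator <= 10 is either p_2/q_2 or the intermediate fraction (k*p_2 + p_1)/(k*q_2 + q_1) with the largest k >= 1 whose denominator stays <= 10; these approach x as k grows, and every other convergent or intermediate fraction in range is farther away.
Largest k: floor((10 - q_1)/q_2) = floor((10 - 2)/9) = 0.
Since k = 0, no intermediate fraction beyond p_2/q_2 has denominator <= 10, so the convergent 31/9 is the closest (its error is |69*9 - 31*20|/(20*9) = 1/180).

31/9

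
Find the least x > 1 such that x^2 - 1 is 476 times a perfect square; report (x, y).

(x, y) = (28799, 1320)

First expand sqrt(476) as a continued fraction. With x_i = (sqrt(476) + m_i)/d_i and (m_0, d_0) = (0, 1): a_0 = floor(sqrt(476)) = 21, since 21^2 = 441 <= 476 < 484 = 22^2.
Iterate m_{i+1} = d_i*a_i - m_i, d_{i+1} = (476 - m_{i+1}^2)/d_i, a_{i+1} = floor((a_0 + m_{i+1})/d_{i+1}):
  m_1 = 1*21 - 0 = 21, d_1 = (476 - 21^2)/1 = 35/1 = 35, a_1 = floor((21 + 21)/35) = 1.
  m_2 = 35*1 - 21 = 14, d_2 = (476 - 14^2)/35 = 280/35 = 8, a_2 = floor((21 + 14)/8) = 4.
  m_3 = 8*4 - 14 = 18, d_3 = (476 - 18^2)/8 = 152/8 = 19, a_3 = floor((21 + 18)/19) = 2.
  m_4 = 19*2 - 18 = 20, d_4 = (476 - 20^2)/19 = 76/19 = 4, a_4 = floor((21 + 20)/4) = 10.
  m_5 = 4*10 - 20 = 20, d_5 = (476 - 20^2)/4 = 76/4 = 19, a_5 = floor((21 + 20)/19) = 2.
  m_6 = 19*2 - 20 = 18, d_6 = (476 - 18^2)/19 = 152/19 = 8, a_6 = floor((21 + 18)/8) = 4.
  m_7 = 8*4 - 18 = 14, d_7 = (476 - 14^2)/8 = 280/8 = 35, a_7 = floor((21 + 14)/35) = 1.
  m_8 = 35*1 - 14 = 21, d_8 = (476 - 21^2)/35 = 35/35 = 1, a_8 = floor((21 + 21)/1) = 42.
  m_9 = 1*42 - 21 = 21, d_9 = (476 - 21^2)/1 = 35/1 = 35: (m_9, d_9) = (m_1, d_1) = (21, 35), so from here the quotients repeat a_1, ..., a_8; the period length is 8.
So sqrt(476) = [21; (1, 4, 2, 10, 2, 4, 1, 42)] with period length k = 8.
k is even, so the fundamental solution of x^2 - 476y^2 = 1 is (p_{k-1}, q_{k-1}) = (p_7, q_7); compute convergents through index 7.
Convergents (p_i = a_i*p_{i-1} + p_{i-2}, q_i = a_i*q_{i-1} + q_{i-2} with p_{-2}=0, p_{-1}=1, q_{-2}=1, q_{-1}=0):
  i=0: a_0=21, p_0 = 21*1 + 0 = 21, q_0 = 21*0 + 1 = 1.
  i=1: a_1=1, p_1 = 1*21 + 1 = 22, q_1 = 1*1 + 0 = 1.
  i=2: a_2=4, p_2 = 4*22 + 21 = 109, q_2 = 4*1 + 1 = 5.
  i=3: a_3=2, p_3 = 2*109 + 22 = 240, q_3 = 2*5 + 1 = 11.
  i=4: a_4=10, p_4 = 10*240 + 109 = 2509, q_4 = 10*11 + 5 = 115.
  i=5: a_5=2, p_5 = 2*2509 + 240 = 5258, q_5 = 2*115 + 11 = 241.
  i=6: a_6=4, p_6 = 4*5258 + 2509 = 23541, q_6 = 4*241 + 115 = 1079.
  i=7: a_7=1, p_7 = 1*23541 + 5258 = 28799, q_7 = 1*1079 + 241 = 1320.
Check: 28799^2 - 476*1320^2 = 829382401 - 829382400 = 1, so (x, y) = (28799, 1320) solves the equation, and by the theorem it is the least positive solution.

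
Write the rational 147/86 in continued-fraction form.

[1; 1, 2, 2, 3, 1, 2]

Run the Euclidean algorithm on 147 and 86; the successive quotients are the partial quotients a_0, a_1, ... (each step inverts the fractional part left over by the previous one):
  147 = 1*86 + 61, so a_0 = 1.
  86 = 1*61 + 25, so a_1 = 1.
  61 = 2*25 + 11, so a_2 = 2.
  25 = 2*11 + 3, so a_3 = 2.
  11 = 3*3 + 2, so a_4 = 3.
  3 = 1*2 + 1, so a_5 = 1.
  2 = 2*1 + 0, so a_6 = 2.
The remainder reaches 0 after 7 divisions, so the expansion has 7 partial quotients, read off in order.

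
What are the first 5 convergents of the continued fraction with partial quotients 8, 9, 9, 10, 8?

8/1, 73/9, 665/82, 6723/829, 54449/6714

Using the convergent recurrence p_i = a_i*p_{i-1} + p_{i-2}, q_i = a_i*q_{i-1} + q_{i-2} with p_{-2}=0, p_{-1}=1, q_{-2}=1, q_{-1}=0:
  i=0: a_0=8, p_0 = 8*1 + 0 = 8, q_0 = 8*0 + 1 = 1.
  i=1: a_1=9, p_1 = 9*8 + 1 = 73, q_1 = 9*1 + 0 = 9.
  i=2: a_2=9, p_2 = 9*73 + 8 = 665, q_2 = 9*9 + 1 = 82.
  i=3: a_3=10, p_3 = 10*665 + 73 = 6723, q_3 = 10*82 + 9 = 829.
  i=4: a_4=8, p_4 = 8*6723 + 665 = 54449, q_4 = 8*829 + 82 = 6714.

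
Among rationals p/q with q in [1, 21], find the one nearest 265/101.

Expand x = 265/101 as a continued fraction with the Euclidean algorithm:
  265 = 2*101 + 63, so a_0 = 2.
  101 = 1*63 + 38, so a_1 = 1.
  63 = 1*38 + 25, so a_2 = 1.
  38 = 1*25 + 13, so a_3 = 1.
  25 = 1*13 + 12, so a_4 = 1.
  13 = 1*12 + 1, so a_5 = 1.
  12 = 12*1 + 0, so a_6 = 12.
so x = [2; 1, 1, 1, 1, 1, 12].
Convergents (p_i = a_i*p_{i-1} + p_{i-2}, q_i = a_i*q_{i-1} + q_{i-2} with p_{-2}=0, p_{-1}=1, q_{-2}=1, q_{-1}=0), until the denominator exceeds 21:
  i=0: a_0=2, p_0 = 2*1 + 0 = 2, q_0 = 2*0 + 1 = 1.
  i=1: a_1=1, p_1 = 1*2 + 1 = 3, q_1 = 1*1 + 0 = 1.
  i=2: a_2=1, p_2 = 1*3 + 2 = 5, q_2 = 1*1 + 1 = 2.
  i=3: a_3=1, p_3 = 1*5 + 3 = 8, q_3 = 1*2 + 1 = 3.
  i=4: a_4=1, p_4 = 1*8 + 5 = 13, q_4 = 1*3 + 2 = 5.
  i=5: a_5=1, p_5 = 1*13 + 8 = 21, q_5 = 1*5 + 3 = 8.
  i=6: a_6=12, p_6 = 12*21 + 13 = 265, q_6 = 12*8 + 5 = 101.
q_6 = 101 > 21, so the last convergent with denominator <= 21 is p_5/q_5 = 21/8.
The closest fraction with denominator <= 21 is either p_5/q_5 or the intermediate fraction (k*p_5 + p_4)/(k*q_5 + q_4) with the largest k >= 1 whose denominator stays <= 21; these approach x as k grows, and every other convergent or intermediate fraction in range is farther away.
Largest k: floor((21 - q_4)/q_5) = floor((21 - 5)/8) = 2.
That gives (2*21 + 13)/(2*8 + 5) = 55/21.
Compare the errors: |x - 21/8| = |265*8 - 21*101|/(101*8) = 1/808, and |x - 55/21| = |265*21 - 55*101|/(101*21) = 10/2121.
Cross-multiplying, 1*2121 = 2121 < 8080 = 10*808, so 1/808 is smaller: the convergent 21/8 is closer to x than 55/21.

21/8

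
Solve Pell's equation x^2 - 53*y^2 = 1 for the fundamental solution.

First expand sqrt(53) as a continued fraction. With x_i = (sqrt(53) + m_i)/d_i and (m_0, d_0) = (0, 1): a_0 = floor(sqrt(53)) = 7, since 7^2 = 49 <= 53 < 64 = 8^2.
Iterate m_{i+1} = d_i*a_i - m_i, d_{i+1} = (53 - m_{i+1}^2)/d_i, a_{i+1} = floor((a_0 + m_{i+1})/d_{i+1}):
  m_1 = 1*7 - 0 = 7, d_1 = (53 - 7^2)/1 = 4/1 = 4, a_1 = floor((7 + 7)/4) = 3.
  m_2 = 4*3 - 7 = 5, d_2 = (53 - 5^2)/4 = 28/4 = 7, a_2 = floor((7 + 5)/7) = 1.
  m_3 = 7*1 - 5 = 2, d_3 = (53 - 2^2)/7 = 49/7 = 7, a_3 = floor((7 + 2)/7) = 1.
  m_4 = 7*1 - 2 = 5, d_4 = (53 - 5^2)/7 = 28/7 = 4, a_4 = floor((7 + 5)/4) = 3.
  m_5 = 4*3 - 5 = 7, d_5 = (53 - 7^2)/4 = 4/4 = 1, a_5 = floor((7 + 7)/1) = 14.
  m_6 = 1*14 - 7 = 7, d_6 = (53 - 7^2)/1 = 4/1 = 4: (m_6, d_6) = (m_1, d_1) = (7, 4), so from here the quotients repeat a_1, ..., a_5; the period length is 5.
So sqrt(53) = [7; (3, 1, 1, 3, 14)] with period length k = 5.
k is odd, so (p_{k-1}, q_{k-1}) only solves x^2 - 53y^2 = -1 and the fundamental solution of x^2 - 53y^2 = 1 is (p_{2k-1}, q_{2k-1}) = (p_9, q_9); compute convergents through index 9, running through the period twice.
Convergents (p_i = a_i*p_{i-1} + p_{i-2}, q_i = a_i*q_{i-1} + q_{i-2} with p_{-2}=0, p_{-1}=1, q_{-2}=1, q_{-1}=0):
  i=0: a_0=7, p_0 = 7*1 + 0 = 7, q_0 = 7*0 + 1 = 1.
  i=1: a_1=3, p_1 = 3*7 + 1 = 22, q_1 = 3*1 + 0 = 3.
  i=2: a_2=1, p_2 = 1*22 + 7 = 29, q_2 = 1*3 + 1 = 4.
  i=3: a_3=1, p_3 = 1*29 + 22 = 51, q_3 = 1*4 + 3 = 7.
  i=4: a_4=3, p_4 = 3*51 + 29 = 182, q_4 = 3*7 + 4 = 25.
  i=5: a_5=14, p_5 = 14*182 + 51 = 2599, q_5 = 14*25 + 7 = 357.
  i=6: a_6=3, p_6 = 3*2599 + 182 = 7979, q_6 = 3*357 + 25 = 1096.
  i=7: a_7=1, p_7 = 1*7979 + 2599 = 10578, q_7 = 1*1096 + 357 = 1453.
  i=8: a_8=1, p_8 = 1*10578 + 7979 = 18557, q_8 = 1*1453 + 1096 = 2549.
  i=9: a_9=3, p_9 = 3*18557 + 10578 = 66249, q_9 = 3*2549 + 1453 = 9100.
Indeed p_4^2 - 53*q_4^2 = 33124 - 33125 = -1, not +1.
Check: 66249^2 - 53*9100^2 = 4388930001 - 4388930000 = 1, so (x, y) = (66249, 9100) solves the equation, and by the theorem it is the least positive solution.

(x, y) = (66249, 9100)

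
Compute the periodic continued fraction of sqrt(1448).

Write x_i = (sqrt(1448) + m_i)/d_i with (m_0, d_0) = (0, 1). a_0 = floor(sqrt(1448)) = 38, since 38^2 = 1444 <= 1448 < 1521 = 39^2.
Iterate m_{i+1} = d_i*a_i - m_i, d_{i+1} = (1448 - m_{i+1}^2)/d_i, a_{i+1} = floor((a_0 + m_{i+1})/d_{i+1}):
  m_1 = 1*38 - 0 = 38, d_1 = (1448 - 38^2)/1 = 4/1 = 4, a_1 = floor((38 + 38)/4) = 19.
  m_2 = 4*19 - 38 = 38, d_2 = (1448 - 38^2)/4 = 4/4 = 1, a_2 = floor((38 + 38)/1) = 76.
  m_3 = 1*76 - 38 = 38, d_3 = (1448 - 38^2)/1 = 4/1 = 4: (m_3, d_3) = (m_1, d_1) = (38, 4), so from here the quotients repeat a_1, a_2; the period length is 2.
Hence the expansion of sqrt(1448) is a_0 = 38 followed by the repeating block 19, 76 (period 2).

[38; (19, 76)]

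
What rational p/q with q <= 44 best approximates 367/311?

46/39

Expand x = 367/311 as a continued fraction with the Euclidean algorithm:
  367 = 1*311 + 56, so a_0 = 1.
  311 = 5*56 + 31, so a_1 = 5.
  56 = 1*31 + 25, so a_2 = 1.
  31 = 1*25 + 6, so a_3 = 1.
  25 = 4*6 + 1, so a_4 = 4.
  6 = 6*1 + 0, so a_5 = 6.
so x = [1; 5, 1, 1, 4, 6].
Convergents (p_i = a_i*p_{i-1} + p_{i-2}, q_i = a_i*q_{i-1} + q_{i-2} with p_{-2}=0, p_{-1}=1, q_{-2}=1, q_{-1}=0), until the denominator exceeds 44:
  i=0: a_0=1, p_0 = 1*1 + 0 = 1, q_0 = 1*0 + 1 = 1.
  i=1: a_1=5, p_1 = 5*1 + 1 = 6, q_1 = 5*1 + 0 = 5.
  i=2: a_2=1, p_2 = 1*6 + 1 = 7, q_2 = 1*5 + 1 = 6.
  i=3: a_3=1, p_3 = 1*7 + 6 = 13, q_3 = 1*6 + 5 = 11.
  i=4: a_4=4, p_4 = 4*13 + 7 = 59, q_4 = 4*11 + 6 = 50.
q_4 = 50 > 44, so the last convergent with denominator <= 44 is p_3/q_3 = 13/11.
The closest fraction with denominator <= 44 is either p_3/q_3 or the intermediate fraction (k*p_3 + p_2)/(k*q_3 + q_2) with the largest k >= 1 whose denominator stays <= 44; these approach x as k grows, and every other convergent or intermediate fraction in range is farther away.
Largest k: floor((44 - q_2)/q_3) = floor((44 - 6)/11) = 3.
That gives (3*13 + 7)/(3*11 + 6) = 46/39.
Compare the errors: |x - 13/11| = |367*11 - 13*311|/(311*11) = 6/3421, and |x - 46/39| = |367*39 - 46*311|/(311*39) = 7/12129.
Cross-multiplying, 7*3421 = 23947 < 72774 = 6*12129, so 7/12129 is smaller: the intermediate fraction 46/39 is closer to x than 13/11.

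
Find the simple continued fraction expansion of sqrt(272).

[16; (2, 32)]

Write x_i = (sqrt(272) + m_i)/d_i with (m_0, d_0) = (0, 1). a_0 = floor(sqrt(272)) = 16, since 16^2 = 256 <= 272 < 289 = 17^2.
Iterate m_{i+1} = d_i*a_i - m_i, d_{i+1} = (272 - m_{i+1}^2)/d_i, a_{i+1} = floor((a_0 + m_{i+1})/d_{i+1}):
  m_1 = 1*16 - 0 = 16, d_1 = (272 - 16^2)/1 = 16/1 = 16, a_1 = floor((16 + 16)/16) = 2.
  m_2 = 16*2 - 16 = 16, d_2 = (272 - 16^2)/16 = 16/16 = 1, a_2 = floor((16 + 16)/1) = 32.
  m_3 = 1*32 - 16 = 16, d_3 = (272 - 16^2)/1 = 16/1 = 16: (m_3, d_3) = (m_1, d_1) = (16, 16), so from here the quotients repeat a_1, a_2; the period length is 2.
Hence the expansion of sqrt(272) is a_0 = 16 followed by the repeating block 2, 32 (period 2).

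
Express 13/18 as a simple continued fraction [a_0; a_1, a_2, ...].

[0; 1, 2, 1, 1, 2]

Run the Euclidean algorithm on 13 and 18; the successive quotients are the partial quotients a_0, a_1, ... (each step inverts the fractional part left over by the previous one):
  13 = 0*18 + 13, so a_0 = 0.
  18 = 1*13 + 5, so a_1 = 1.
  13 = 2*5 + 3, so a_2 = 2.
  5 = 1*3 + 2, so a_3 = 1.
  3 = 1*2 + 1, so a_4 = 1.
  2 = 2*1 + 0, so a_5 = 2.
The remainder reaches 0 after 6 divisions, so the expansion has 6 partial quotients, read off in order.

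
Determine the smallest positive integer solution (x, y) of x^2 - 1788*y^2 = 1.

(x, y) = (43807, 1036)

First expand sqrt(1788) as a continued fraction. With x_i = (sqrt(1788) + m_i)/d_i and (m_0, d_0) = (0, 1): a_0 = floor(sqrt(1788)) = 42, since 42^2 = 1764 <= 1788 < 1849 = 43^2.
Iterate m_{i+1} = d_i*a_i - m_i, d_{i+1} = (1788 - m_{i+1}^2)/d_i, a_{i+1} = floor((a_0 + m_{i+1})/d_{i+1}):
  m_1 = 1*42 - 0 = 42, d_1 = (1788 - 42^2)/1 = 24/1 = 24, a_1 = floor((42 + 42)/24) = 3.
  m_2 = 24*3 - 42 = 30, d_2 = (1788 - 30^2)/24 = 888/24 = 37, a_2 = floor((42 + 30)/37) = 1.
  m_3 = 37*1 - 30 = 7, d_3 = (1788 - 7^2)/37 = 1739/37 = 47, a_3 = floor((42 + 7)/47) = 1.
  m_4 = 47*1 - 7 = 40, d_4 = (1788 - 40^2)/47 = 188/47 = 4, a_4 = floor((42 + 40)/4) = 20.
  m_5 = 4*20 - 40 = 40, d_5 = (1788 - 40^2)/4 = 188/4 = 47, a_5 = floor((42 + 40)/47) = 1.
  m_6 = 47*1 - 40 = 7, d_6 = (1788 - 7^2)/47 = 1739/47 = 37, a_6 = floor((42 + 7)/37) = 1.
  m_7 = 37*1 - 7 = 30, d_7 = (1788 - 30^2)/37 = 888/37 = 24, a_7 = floor((42 + 30)/24) = 3.
  m_8 = 24*3 - 30 = 42, d_8 = (1788 - 42^2)/24 = 24/24 = 1, a_8 = floor((42 + 42)/1) = 84.
  m_9 = 1*84 - 42 = 42, d_9 = (1788 - 42^2)/1 = 24/1 = 24: (m_9, d_9) = (m_1, d_1) = (42, 24), so from here the quotients repeat a_1, ..., a_8; the period length is 8.
So sqrt(1788) = [42; (3, 1, 1, 20, 1, 1, 3, 84)] with period length k = 8.
k is even, so the fundamental solution of x^2 - 1788y^2 = 1 is (p_{k-1}, q_{k-1}) = (p_7, q_7); compute convergents through index 7.
Convergents (p_i = a_i*p_{i-1} + p_{i-2}, q_i = a_i*q_{i-1} + q_{i-2} with p_{-2}=0, p_{-1}=1, q_{-2}=1, q_{-1}=0):
  i=0: a_0=42, p_0 = 42*1 + 0 = 42, q_0 = 42*0 + 1 = 1.
  i=1: a_1=3, p_1 = 3*42 + 1 = 127, q_1 = 3*1 + 0 = 3.
  i=2: a_2=1, p_2 = 1*127 + 42 = 169, q_2 = 1*3 + 1 = 4.
  i=3: a_3=1, p_3 = 1*169 + 127 = 296, q_3 = 1*4 + 3 = 7.
  i=4: a_4=20, p_4 = 20*296 + 169 = 6089, q_4 = 20*7 + 4 = 144.
  i=5: a_5=1, p_5 = 1*6089 + 296 = 6385, q_5 = 1*144 + 7 = 151.
  i=6: a_6=1, p_6 = 1*6385 + 6089 = 12474, q_6 = 1*151 + 144 = 295.
  i=7: a_7=3, p_7 = 3*12474 + 6385 = 43807, q_7 = 3*295 + 151 = 1036.
Check: 43807^2 - 1788*1036^2 = 1919053249 - 1919053248 = 1, so (x, y) = (43807, 1036) solves the equation, and by the theorem it is the least positive solution.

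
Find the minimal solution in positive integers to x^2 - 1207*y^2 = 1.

(x, y) = (1159928, 33387)

First expand sqrt(1207) as a continued fraction. With x_i = (sqrt(1207) + m_i)/d_i and (m_0, d_0) = (0, 1): a_0 = floor(sqrt(1207)) = 34, since 34^2 = 1156 <= 1207 < 1225 = 35^2.
Iterate m_{i+1} = d_i*a_i - m_i, d_{i+1} = (1207 - m_{i+1}^2)/d_i, a_{i+1} = floor((a_0 + m_{i+1})/d_{i+1}):
  m_1 = 1*34 - 0 = 34, d_1 = (1207 - 34^2)/1 = 51/1 = 51, a_1 = floor((34 + 34)/51) = 1.
  m_2 = 51*1 - 34 = 17, d_2 = (1207 - 17^2)/51 = 918/51 = 18, a_2 = floor((34 + 17)/18) = 2.
  m_3 = 18*2 - 17 = 19, d_3 = (1207 - 19^2)/18 = 846/18 = 47, a_3 = floor((34 + 19)/47) = 1.
  m_4 = 47*1 - 19 = 28, d_4 = (1207 - 28^2)/47 = 423/47 = 9, a_4 = floor((34 + 28)/9) = 6.
  m_5 = 9*6 - 28 = 26, d_5 = (1207 - 26^2)/9 = 531/9 = 59, a_5 = floor((34 + 26)/59) = 1.
  m_6 = 59*1 - 26 = 33, d_6 = (1207 - 33^2)/59 = 118/59 = 2, a_6 = floor((34 + 33)/2) = 33.
  m_7 = 2*33 - 33 = 33, d_7 = (1207 - 33^2)/2 = 118/2 = 59, a_7 = floor((34 + 33)/59) = 1.
  m_8 = 59*1 - 33 = 26, d_8 = (1207 - 26^2)/59 = 531/59 = 9, a_8 = floor((34 + 26)/9) = 6.
  m_9 = 9*6 - 26 = 28, d_9 = (1207 - 28^2)/9 = 423/9 = 47, a_9 = floor((34 + 28)/47) = 1.
  m_10 = 47*1 - 28 = 19, d_10 = (1207 - 19^2)/47 = 846/47 = 18, a_10 = floor((34 + 19)/18) = 2.
  m_11 = 18*2 - 19 = 17, d_11 = (1207 - 17^2)/18 = 918/18 = 51, a_11 = floor((34 + 17)/51) = 1.
  m_12 = 51*1 - 17 = 34, d_12 = (1207 - 34^2)/51 = 51/51 = 1, a_12 = floor((34 + 34)/1) = 68.
  m_13 = 1*68 - 34 = 34, d_13 = (1207 - 34^2)/1 = 51/1 = 51: (m_13, d_13) = (m_1, d_1) = (34, 51), so from here the quotients repeat a_1, ..., a_12; the period length is 12.
So sqrt(1207) = [34; (1, 2, 1, 6, 1, 33, 1, 6, 1, 2, 1, 68)] with period length k = 12.
k is even, so the fundamental solution of x^2 - 1207y^2 = 1 is (p_{k-1}, q_{k-1}) = (p_11, q_11); compute convergents through index 11.
Convergents (p_i = a_i*p_{i-1} + p_{i-2}, q_i = a_i*q_{i-1} + q_{i-2} with p_{-2}=0, p_{-1}=1, q_{-2}=1, q_{-1}=0):
  i=0: a_0=34, p_0 = 34*1 + 0 = 34, q_0 = 34*0 + 1 = 1.
  i=1: a_1=1, p_1 = 1*34 + 1 = 35, q_1 = 1*1 + 0 = 1.
  i=2: a_2=2, p_2 = 2*35 + 34 = 104, q_2 = 2*1 + 1 = 3.
  i=3: a_3=1, p_3 = 1*104 + 35 = 139, q_3 = 1*3 + 1 = 4.
  i=4: a_4=6, p_4 = 6*139 + 104 = 938, q_4 = 6*4 + 3 = 27.
  i=5: a_5=1, p_5 = 1*938 + 139 = 1077, q_5 = 1*27 + 4 = 31.
  i=6: a_6=33, p_6 = 33*1077 + 938 = 36479, q_6 = 33*31 + 27 = 1050.
  i=7: a_7=1, p_7 = 1*36479 + 1077 = 37556, q_7 = 1*1050 + 31 = 1081.
  i=8: a_8=6, p_8 = 6*37556 + 36479 = 261815, q_8 = 6*1081 + 1050 = 7536.
  i=9: a_9=1, p_9 = 1*261815 + 37556 = 299371, q_9 = 1*7536 + 1081 = 8617.
  i=10: a_10=2, p_10 = 2*299371 + 261815 = 860557, q_10 = 2*8617 + 7536 = 24770.
  i=11: a_11=1, p_11 = 1*860557 + 299371 = 1159928, q_11 = 1*24770 + 8617 = 33387.
Check: 1159928^2 - 1207*33387^2 = 1345432965184 - 1345432965183 = 1, so (x, y) = (1159928, 33387) solves the equation, and by the theorem it is the least positive solution.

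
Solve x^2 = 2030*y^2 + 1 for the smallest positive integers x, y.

First expand sqrt(2030) as a continued fraction. With x_i = (sqrt(2030) + m_i)/d_i and (m_0, d_0) = (0, 1): a_0 = floor(sqrt(2030)) = 45, since 45^2 = 2025 <= 2030 < 2116 = 46^2.
Iterate m_{i+1} = d_i*a_i - m_i, d_{i+1} = (2030 - m_{i+1}^2)/d_i, a_{i+1} = floor((a_0 + m_{i+1})/d_{i+1}):
  m_1 = 1*45 - 0 = 45, d_1 = (2030 - 45^2)/1 = 5/1 = 5, a_1 = floor((45 + 45)/5) = 18.
  m_2 = 5*18 - 45 = 45, d_2 = (2030 - 45^2)/5 = 5/5 = 1, a_2 = floor((45 + 45)/1) = 90.
  m_3 = 1*90 - 45 = 45, d_3 = (2030 - 45^2)/1 = 5/1 = 5: (m_3, d_3) = (m_1, d_1) = (45, 5), so from here the quotients repeat a_1, a_2; the period length is 2.
So sqrt(2030) = [45; (18, 90)] with period length k = 2.
k is even, so the fundamental solution of x^2 - 2030y^2 = 1 is (p_{k-1}, q_{k-1}) = (p_1, q_1); compute convergents through index 1.
Convergents (p_i = a_i*p_{i-1} + p_{i-2}, q_i = a_i*q_{i-1} + q_{i-2} with p_{-2}=0, p_{-1}=1, q_{-2}=1, q_{-1}=0):
  i=0: a_0=45, p_0 = 45*1 + 0 = 45, q_0 = 45*0 + 1 = 1.
  i=1: a_1=18, p_1 = 18*45 + 1 = 811, q_1 = 18*1 + 0 = 18.
Check: 811^2 - 2030*18^2 = 657721 - 657720 = 1, so (x, y) = (811, 18) solves the equation, and by the theorem it is the least positive solution.

(x, y) = (811, 18)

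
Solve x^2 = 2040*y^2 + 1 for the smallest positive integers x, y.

(x, y) = (271, 6)

First expand sqrt(2040) as a continued fraction. With x_i = (sqrt(2040) + m_i)/d_i and (m_0, d_0) = (0, 1): a_0 = floor(sqrt(2040)) = 45, since 45^2 = 2025 <= 2040 < 2116 = 46^2.
Iterate m_{i+1} = d_i*a_i - m_i, d_{i+1} = (2040 - m_{i+1}^2)/d_i, a_{i+1} = floor((a_0 + m_{i+1})/d_{i+1}):
  m_1 = 1*45 - 0 = 45, d_1 = (2040 - 45^2)/1 = 15/1 = 15, a_1 = floor((45 + 45)/15) = 6.
  m_2 = 15*6 - 45 = 45, d_2 = (2040 - 45^2)/15 = 15/15 = 1, a_2 = floor((45 + 45)/1) = 90.
  m_3 = 1*90 - 45 = 45, d_3 = (2040 - 45^2)/1 = 15/1 = 15: (m_3, d_3) = (m_1, d_1) = (45, 15), so from here the quotients repeat a_1, a_2; the period length is 2.
So sqrt(2040) = [45; (6, 90)] with period length k = 2.
k is even, so the fundamental solution of x^2 - 2040y^2 = 1 is (p_{k-1}, q_{k-1}) = (p_1, q_1); compute convergents through index 1.
Convergents (p_i = a_i*p_{i-1} + p_{i-2}, q_i = a_i*q_{i-1} + q_{i-2} with p_{-2}=0, p_{-1}=1, q_{-2}=1, q_{-1}=0):
  i=0: a_0=45, p_0 = 45*1 + 0 = 45, q_0 = 45*0 + 1 = 1.
  i=1: a_1=6, p_1 = 6*45 + 1 = 271, q_1 = 6*1 + 0 = 6.
Check: 271^2 - 2040*6^2 = 73441 - 73440 = 1, so (x, y) = (271, 6) solves the equation, and by the theorem it is the least positive solution.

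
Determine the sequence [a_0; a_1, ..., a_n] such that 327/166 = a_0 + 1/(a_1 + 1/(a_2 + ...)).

Run the Euclidean algorithm on 327 and 166; the successive quotients are the partial quotients a_0, a_1, ... (each step inverts the fractional part left over by the previous one):
  327 = 1*166 + 161, so a_0 = 1.
  166 = 1*161 + 5, so a_1 = 1.
  161 = 32*5 + 1, so a_2 = 32.
  5 = 5*1 + 0, so a_3 = 5.
The remainder reaches 0 after 4 divisions, so the expansion has 4 partial quotients, read off in order.

[1; 1, 32, 5]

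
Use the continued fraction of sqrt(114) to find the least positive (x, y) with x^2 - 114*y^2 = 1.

(x, y) = (1025, 96)

First expand sqrt(114) as a continued fraction. With x_i = (sqrt(114) + m_i)/d_i and (m_0, d_0) = (0, 1): a_0 = floor(sqrt(114)) = 10, since 10^2 = 100 <= 114 < 121 = 11^2.
Iterate m_{i+1} = d_i*a_i - m_i, d_{i+1} = (114 - m_{i+1}^2)/d_i, a_{i+1} = floor((a_0 + m_{i+1})/d_{i+1}):
  m_1 = 1*10 - 0 = 10, d_1 = (114 - 10^2)/1 = 14/1 = 14, a_1 = floor((10 + 10)/14) = 1.
  m_2 = 14*1 - 10 = 4, d_2 = (114 - 4^2)/14 = 98/14 = 7, a_2 = floor((10 + 4)/7) = 2.
  m_3 = 7*2 - 4 = 10, d_3 = (114 - 10^2)/7 = 14/7 = 2, a_3 = floor((10 + 10)/2) = 10.
  m_4 = 2*10 - 10 = 10, d_4 = (114 - 10^2)/2 = 14/2 = 7, a_4 = floor((10 + 10)/7) = 2.
  m_5 = 7*2 - 10 = 4, d_5 = (114 - 4^2)/7 = 98/7 = 14, a_5 = floor((10 + 4)/14) = 1.
  m_6 = 14*1 - 4 = 10, d_6 = (114 - 10^2)/14 = 14/14 = 1, a_6 = floor((10 + 10)/1) = 20.
  m_7 = 1*20 - 10 = 10, d_7 = (114 - 10^2)/1 = 14/1 = 14: (m_7, d_7) = (m_1, d_1) = (10, 14), so from here the quotients repeat a_1, ..., a_6; the period length is 6.
So sqrt(114) = [10; (1, 2, 10, 2, 1, 20)] with period length k = 6.
k is even, so the fundamental solution of x^2 - 114y^2 = 1 is (p_{k-1}, q_{k-1}) = (p_5, q_5); compute convergents through index 5.
Convergents (p_i = a_i*p_{i-1} + p_{i-2}, q_i = a_i*q_{i-1} + q_{i-2} with p_{-2}=0, p_{-1}=1, q_{-2}=1, q_{-1}=0):
  i=0: a_0=10, p_0 = 10*1 + 0 = 10, q_0 = 10*0 + 1 = 1.
  i=1: a_1=1, p_1 = 1*10 + 1 = 11, q_1 = 1*1 + 0 = 1.
  i=2: a_2=2, p_2 = 2*11 + 10 = 32, q_2 = 2*1 + 1 = 3.
  i=3: a_3=10, p_3 = 10*32 + 11 = 331, q_3 = 10*3 + 1 = 31.
  i=4: a_4=2, p_4 = 2*331 + 32 = 694, q_4 = 2*31 + 3 = 65.
  i=5: a_5=1, p_5 = 1*694 + 331 = 1025, q_5 = 1*65 + 31 = 96.
Check: 1025^2 - 114*96^2 = 1050625 - 1050624 = 1, so (x, y) = (1025, 96) solves the equation, and by the theorem it is the least positive solution.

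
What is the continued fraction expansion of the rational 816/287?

[2; 1, 5, 2, 1, 1, 1, 5]

Run the Euclidean algorithm on 816 and 287; the successive quotients are the partial quotients a_0, a_1, ... (each step inverts the fractional part left over by the previous one):
  816 = 2*287 + 242, so a_0 = 2.
  287 = 1*242 + 45, so a_1 = 1.
  242 = 5*45 + 17, so a_2 = 5.
  45 = 2*17 + 11, so a_3 = 2.
  17 = 1*11 + 6, so a_4 = 1.
  11 = 1*6 + 5, so a_5 = 1.
  6 = 1*5 + 1, so a_6 = 1.
  5 = 5*1 + 0, so a_7 = 5.
The remainder reaches 0 after 8 divisions, so the expansion has 8 partial quotients, read off in order.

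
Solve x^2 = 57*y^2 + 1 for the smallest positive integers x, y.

(x, y) = (151, 20)

First expand sqrt(57) as a continued fraction. With x_i = (sqrt(57) + m_i)/d_i and (m_0, d_0) = (0, 1): a_0 = floor(sqrt(57)) = 7, since 7^2 = 49 <= 57 < 64 = 8^2.
Iterate m_{i+1} = d_i*a_i - m_i, d_{i+1} = (57 - m_{i+1}^2)/d_i, a_{i+1} = floor((a_0 + m_{i+1})/d_{i+1}):
  m_1 = 1*7 - 0 = 7, d_1 = (57 - 7^2)/1 = 8/1 = 8, a_1 = floor((7 + 7)/8) = 1.
  m_2 = 8*1 - 7 = 1, d_2 = (57 - 1^2)/8 = 56/8 = 7, a_2 = floor((7 + 1)/7) = 1.
  m_3 = 7*1 - 1 = 6, d_3 = (57 - 6^2)/7 = 21/7 = 3, a_3 = floor((7 + 6)/3) = 4.
  m_4 = 3*4 - 6 = 6, d_4 = (57 - 6^2)/3 = 21/3 = 7, a_4 = floor((7 + 6)/7) = 1.
  m_5 = 7*1 - 6 = 1, d_5 = (57 - 1^2)/7 = 56/7 = 8, a_5 = floor((7 + 1)/8) = 1.
  m_6 = 8*1 - 1 = 7, d_6 = (57 - 7^2)/8 = 8/8 = 1, a_6 = floor((7 + 7)/1) = 14.
  m_7 = 1*14 - 7 = 7, d_7 = (57 - 7^2)/1 = 8/1 = 8: (m_7, d_7) = (m_1, d_1) = (7, 8), so from here the quotients repeat a_1, ..., a_6; the period length is 6.
So sqrt(57) = [7; (1, 1, 4, 1, 1, 14)] with period length k = 6.
k is even, so the fundamental solution of x^2 - 57y^2 = 1 is (p_{k-1}, q_{k-1}) = (p_5, q_5); compute convergents through index 5.
Convergents (p_i = a_i*p_{i-1} + p_{i-2}, q_i = a_i*q_{i-1} + q_{i-2} with p_{-2}=0, p_{-1}=1, q_{-2}=1, q_{-1}=0):
  i=0: a_0=7, p_0 = 7*1 + 0 = 7, q_0 = 7*0 + 1 = 1.
  i=1: a_1=1, p_1 = 1*7 + 1 = 8, q_1 = 1*1 + 0 = 1.
  i=2: a_2=1, p_2 = 1*8 + 7 = 15, q_2 = 1*1 + 1 = 2.
  i=3: a_3=4, p_3 = 4*15 + 8 = 68, q_3 = 4*2 + 1 = 9.
  i=4: a_4=1, p_4 = 1*68 + 15 = 83, q_4 = 1*9 + 2 = 11.
  i=5: a_5=1, p_5 = 1*83 + 68 = 151, q_5 = 1*11 + 9 = 20.
Check: 151^2 - 57*20^2 = 22801 - 22800 = 1, so (x, y) = (151, 20) solves the equation, and by the theorem it is the least positive solution.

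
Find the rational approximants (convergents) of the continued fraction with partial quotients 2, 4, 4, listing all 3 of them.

2/1, 9/4, 38/17

Using the convergent recurrence p_i = a_i*p_{i-1} + p_{i-2}, q_i = a_i*q_{i-1} + q_{i-2} with p_{-2}=0, p_{-1}=1, q_{-2}=1, q_{-1}=0:
  i=0: a_0=2, p_0 = 2*1 + 0 = 2, q_0 = 2*0 + 1 = 1.
  i=1: a_1=4, p_1 = 4*2 + 1 = 9, q_1 = 4*1 + 0 = 4.
  i=2: a_2=4, p_2 = 4*9 + 2 = 38, q_2 = 4*4 + 1 = 17.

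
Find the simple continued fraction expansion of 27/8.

Run the Euclidean algorithm on 27 and 8; the successive quotients are the partial quotients a_0, a_1, ... (each step inverts the fractional part left over by the previous one):
  27 = 3*8 + 3, so a_0 = 3.
  8 = 2*3 + 2, so a_1 = 2.
  3 = 1*2 + 1, so a_2 = 1.
  2 = 2*1 + 0, so a_3 = 2.
The remainder reaches 0 after 4 divisions, so the expansion has 4 partial quotients, read off in order.

[3; 2, 1, 2]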